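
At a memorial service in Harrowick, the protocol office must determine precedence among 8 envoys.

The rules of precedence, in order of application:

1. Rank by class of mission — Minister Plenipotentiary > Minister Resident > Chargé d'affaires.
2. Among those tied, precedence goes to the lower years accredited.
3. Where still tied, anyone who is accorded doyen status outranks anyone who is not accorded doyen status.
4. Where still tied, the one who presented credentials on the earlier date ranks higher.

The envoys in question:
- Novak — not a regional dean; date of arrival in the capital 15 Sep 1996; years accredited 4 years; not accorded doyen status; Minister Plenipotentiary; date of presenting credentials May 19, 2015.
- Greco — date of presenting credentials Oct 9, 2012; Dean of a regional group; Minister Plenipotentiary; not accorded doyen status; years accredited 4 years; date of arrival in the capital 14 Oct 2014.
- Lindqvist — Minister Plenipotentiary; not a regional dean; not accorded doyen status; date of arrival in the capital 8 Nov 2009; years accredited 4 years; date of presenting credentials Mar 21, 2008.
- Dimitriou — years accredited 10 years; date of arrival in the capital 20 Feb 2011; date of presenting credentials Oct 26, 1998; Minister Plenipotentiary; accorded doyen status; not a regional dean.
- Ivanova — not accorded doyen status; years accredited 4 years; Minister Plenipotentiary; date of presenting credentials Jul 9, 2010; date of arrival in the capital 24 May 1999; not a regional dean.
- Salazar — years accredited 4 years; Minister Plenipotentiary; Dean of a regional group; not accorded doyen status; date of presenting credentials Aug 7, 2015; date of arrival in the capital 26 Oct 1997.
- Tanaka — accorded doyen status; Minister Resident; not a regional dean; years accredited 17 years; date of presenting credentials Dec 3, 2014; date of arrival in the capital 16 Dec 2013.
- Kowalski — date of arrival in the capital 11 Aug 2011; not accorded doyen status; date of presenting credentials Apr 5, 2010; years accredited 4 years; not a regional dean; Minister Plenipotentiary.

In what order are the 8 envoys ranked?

By class of mission: Lindqvist, Kowalski, Ivanova, Greco, Novak, Salazar and Dimitriou (Minister Plenipotentiary); then Tanaka (Minister Resident).
Among Lindqvist, Kowalski, Ivanova, Greco, Novak, Salazar and Dimitriou, by years accredited (lower first): Lindqvist, Kowalski, Ivanova, Greco, Novak and Salazar (4 years) before Dimitriou (10 years).
Lindqvist, Kowalski, Ivanova, Greco, Novak and Salazar are each not accorded doyen status, so the next rule applies.
Among Lindqvist, Kowalski, Ivanova, Greco, Novak and Salazar, by date of presenting credentials (earlier first): Lindqvist (Mar 21, 2008) before Kowalski (Apr 5, 2010) before Ivanova (Jul 9, 2010) before Greco (Oct 9, 2012) before Novak (May 19, 2015) before Salazar (Aug 7, 2015).
Full order: Lindqvist, Kowalski, Ivanova, Greco, Novak, Salazar, Dimitriou, Tanaka.

Lindqvist, Kowalski, Ivanova, Greco, Novak, Salazar, Dimitriou, Tanaka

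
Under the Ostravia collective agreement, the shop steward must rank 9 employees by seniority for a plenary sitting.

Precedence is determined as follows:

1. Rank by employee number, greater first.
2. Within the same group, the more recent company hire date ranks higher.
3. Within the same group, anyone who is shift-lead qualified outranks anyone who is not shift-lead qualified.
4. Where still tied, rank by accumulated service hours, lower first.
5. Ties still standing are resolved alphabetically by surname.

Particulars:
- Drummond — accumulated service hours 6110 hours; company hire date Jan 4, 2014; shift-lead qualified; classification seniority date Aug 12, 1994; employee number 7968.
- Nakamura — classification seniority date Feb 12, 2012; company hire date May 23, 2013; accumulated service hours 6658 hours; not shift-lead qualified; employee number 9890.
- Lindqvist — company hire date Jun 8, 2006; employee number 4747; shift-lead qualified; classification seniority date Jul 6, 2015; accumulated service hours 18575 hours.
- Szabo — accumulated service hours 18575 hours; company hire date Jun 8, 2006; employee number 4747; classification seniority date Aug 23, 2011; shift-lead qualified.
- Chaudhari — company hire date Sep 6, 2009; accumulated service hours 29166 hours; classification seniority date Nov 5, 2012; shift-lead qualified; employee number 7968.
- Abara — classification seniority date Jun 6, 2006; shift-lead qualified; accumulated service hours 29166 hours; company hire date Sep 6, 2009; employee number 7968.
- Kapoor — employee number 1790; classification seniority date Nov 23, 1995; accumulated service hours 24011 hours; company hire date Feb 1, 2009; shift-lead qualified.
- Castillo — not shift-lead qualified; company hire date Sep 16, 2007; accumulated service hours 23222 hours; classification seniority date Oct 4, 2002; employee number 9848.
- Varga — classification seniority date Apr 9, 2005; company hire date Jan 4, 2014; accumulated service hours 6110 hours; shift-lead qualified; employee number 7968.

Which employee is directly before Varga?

By employee number (higher first): Nakamura (9890); then Castillo (9848); then Drummond, Varga, Abara and Chaudhari (each 7968); then Lindqvist and Szabo (both 4747); then Kapoor (1790).
Among Drummond, Varga, Abara and Chaudhari, by company hire date (later first): Drummond and Varga (Jan 4, 2014) before Abara and Chaudhari (Sep 6, 2009).
Drummond and Varga are each shift-lead qualified, so the next rule applies.
Drummond and Varga both have accumulated service hours 6110 hours, so the next rule applies.
Among Drummond and Varga, alphabetically by surname: Drummond before Varga.
Abara and Chaudhari are each shift-lead qualified, so the next rule applies.
Abara and Chaudhari both have accumulated service hours 29166 hours, so the next rule applies.
Among Abara and Chaudhari, alphabetically by surname: Abara before Chaudhari.
Lindqvist and Szabo both have company hire date Jun 8, 2006, so the next rule applies.
Lindqvist and Szabo are each shift-lead qualified, so the next rule applies.
Lindqvist and Szabo both have accumulated service hours 18575 hours, so the next rule applies.
Among Lindqvist and Szabo, alphabetically by surname: Lindqvist before Szabo.
Order: Nakamura, Castillo, Drummond, Varga, Abara, Chaudhari, Lindqvist, Szabo, Kapoor.

Drummond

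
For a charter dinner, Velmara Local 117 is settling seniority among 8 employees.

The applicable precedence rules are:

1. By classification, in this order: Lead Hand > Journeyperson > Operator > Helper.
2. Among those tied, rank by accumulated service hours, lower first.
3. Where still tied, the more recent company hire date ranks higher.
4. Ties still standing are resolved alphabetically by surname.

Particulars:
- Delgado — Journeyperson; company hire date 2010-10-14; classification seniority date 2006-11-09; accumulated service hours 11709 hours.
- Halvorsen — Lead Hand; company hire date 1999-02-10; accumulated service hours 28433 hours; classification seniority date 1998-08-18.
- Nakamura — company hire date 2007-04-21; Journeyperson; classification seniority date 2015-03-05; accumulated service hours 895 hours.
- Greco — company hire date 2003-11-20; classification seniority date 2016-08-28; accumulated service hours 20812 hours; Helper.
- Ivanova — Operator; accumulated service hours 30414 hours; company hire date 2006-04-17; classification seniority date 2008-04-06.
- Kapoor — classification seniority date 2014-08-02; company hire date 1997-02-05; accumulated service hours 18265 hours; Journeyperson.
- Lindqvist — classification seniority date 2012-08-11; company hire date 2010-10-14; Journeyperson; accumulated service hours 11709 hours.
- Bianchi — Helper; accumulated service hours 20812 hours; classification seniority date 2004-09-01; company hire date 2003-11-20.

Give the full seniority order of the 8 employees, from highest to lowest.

Halvorsen, Nakamura, Delgado, Lindqvist, Kapoor, Ivanova, Bianchi, Greco

By classification: Halvorsen (Lead Hand); then Nakamura, Delgado, Lindqvist and Kapoor (Journeyperson); then Ivanova (Operator); then Bianchi and Greco (Helper).
Among Nakamura, Delgado, Lindqvist and Kapoor, by accumulated service hours (lower first): Nakamura (895 hours) before Delgado and Lindqvist (11709 hours) before Kapoor (18265 hours).
Delgado and Lindqvist both have company hire date 2010-10-14, so the next rule applies.
Among Delgado and Lindqvist, alphabetically by surname: Delgado before Lindqvist.
Bianchi and Greco both have accumulated service hours 20812 hours, so the next rule applies.
Bianchi and Greco both have company hire date 2003-11-20, so the next rule applies.
Among Bianchi and Greco, alphabetically by surname: Bianchi before Greco.
Full order: Halvorsen, Nakamura, Delgado, Lindqvist, Kapoor, Ivanova, Bianchi, Greco.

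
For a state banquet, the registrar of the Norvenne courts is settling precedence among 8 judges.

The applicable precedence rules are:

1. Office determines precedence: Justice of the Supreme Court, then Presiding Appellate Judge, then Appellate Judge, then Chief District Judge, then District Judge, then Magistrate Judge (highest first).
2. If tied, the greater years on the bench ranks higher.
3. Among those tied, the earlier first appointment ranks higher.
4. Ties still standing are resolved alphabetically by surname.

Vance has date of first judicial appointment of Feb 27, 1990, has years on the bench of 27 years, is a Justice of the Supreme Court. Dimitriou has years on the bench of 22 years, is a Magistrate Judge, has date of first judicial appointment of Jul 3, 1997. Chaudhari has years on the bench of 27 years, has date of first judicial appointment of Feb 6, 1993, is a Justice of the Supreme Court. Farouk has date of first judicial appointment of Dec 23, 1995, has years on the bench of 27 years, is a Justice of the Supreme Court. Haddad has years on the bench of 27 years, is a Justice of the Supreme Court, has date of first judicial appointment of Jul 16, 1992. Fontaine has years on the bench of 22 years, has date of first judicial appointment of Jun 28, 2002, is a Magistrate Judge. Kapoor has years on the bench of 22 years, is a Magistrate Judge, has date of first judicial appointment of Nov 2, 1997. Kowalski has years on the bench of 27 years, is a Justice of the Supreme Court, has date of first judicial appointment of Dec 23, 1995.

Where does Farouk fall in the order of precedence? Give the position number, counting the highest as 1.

By office: Vance, Haddad, Chaudhari, Farouk and Kowalski (Justice of the Supreme Court); then Dimitriou, Kapoor and Fontaine (Magistrate Judge).
Vance, Haddad, Chaudhari, Farouk and Kowalski all have years on the bench 27 years, so the next rule applies.
Among Vance, Haddad, Chaudhari, Farouk and Kowalski, by date of first judicial appointment (earlier first): Vance (Feb 27, 1990) before Haddad (Jul 16, 1992) before Chaudhari (Feb 6, 1993) before Farouk and Kowalski (Dec 23, 1995).
Among Farouk and Kowalski, alphabetically by surname: Farouk before Kowalski.
Dimitriou, Kapoor and Fontaine all have years on the bench 22 years, so the next rule applies.
Among Dimitriou, Kapoor and Fontaine, by date of first judicial appointment (earlier first): Dimitriou (Jul 3, 1997) before Kapoor (Nov 2, 1997) before Fontaine (Jun 28, 2002).
Order: Vance, Haddad, Chaudhari, Farouk, Kowalski, Dimitriou, Kapoor, Fontaine. So position 4.

4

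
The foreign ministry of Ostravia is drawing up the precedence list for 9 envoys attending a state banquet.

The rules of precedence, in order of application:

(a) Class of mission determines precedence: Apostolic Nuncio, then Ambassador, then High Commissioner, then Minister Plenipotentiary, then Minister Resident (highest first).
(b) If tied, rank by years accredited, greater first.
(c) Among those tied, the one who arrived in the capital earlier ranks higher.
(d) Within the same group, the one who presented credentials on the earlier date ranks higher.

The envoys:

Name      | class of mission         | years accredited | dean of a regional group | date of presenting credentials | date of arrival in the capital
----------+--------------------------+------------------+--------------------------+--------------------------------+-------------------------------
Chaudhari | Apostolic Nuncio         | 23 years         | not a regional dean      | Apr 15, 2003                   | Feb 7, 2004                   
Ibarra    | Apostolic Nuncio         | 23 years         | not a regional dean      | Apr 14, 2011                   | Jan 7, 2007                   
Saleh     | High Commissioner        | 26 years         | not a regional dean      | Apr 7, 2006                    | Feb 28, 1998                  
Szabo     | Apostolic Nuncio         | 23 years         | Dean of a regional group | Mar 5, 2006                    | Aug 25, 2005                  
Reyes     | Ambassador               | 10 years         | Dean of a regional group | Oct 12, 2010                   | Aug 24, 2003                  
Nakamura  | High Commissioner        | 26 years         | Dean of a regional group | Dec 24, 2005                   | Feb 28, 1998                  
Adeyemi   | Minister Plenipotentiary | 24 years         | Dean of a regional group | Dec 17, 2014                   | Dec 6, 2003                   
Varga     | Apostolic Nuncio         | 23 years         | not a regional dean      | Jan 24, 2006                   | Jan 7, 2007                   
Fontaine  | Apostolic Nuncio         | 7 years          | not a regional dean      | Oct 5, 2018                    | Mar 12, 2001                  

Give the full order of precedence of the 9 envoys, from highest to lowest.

By class of mission: Chaudhari, Szabo, Varga, Ibarra and Fontaine (Apostolic Nuncio); then Reyes (Ambassador); then Nakamura and Saleh (High Commissioner); then Adeyemi (Minister Plenipotentiary).
Among Chaudhari, Szabo, Varga, Ibarra and Fontaine, by years accredited (higher first): Chaudhari, Szabo, Varga and Ibarra (23 years) before Fontaine (7 years).
Among Chaudhari, Szabo, Varga and Ibarra, by date of arrival in the capital (earlier first): Chaudhari (Feb 7, 2004) before Szabo (Aug 25, 2005) before Varga and Ibarra (Jan 7, 2007).
Among Varga and Ibarra, by date of presenting credentials (earlier first): Varga (Jan 24, 2006) before Ibarra (Apr 14, 2011).
Nakamura and Saleh both have years accredited 26 years, so the next rule applies.
Nakamura and Saleh both have date of arrival in the capital Feb 28, 1998, so the next rule applies.
Among Nakamura and Saleh, by date of presenting credentials (earlier first): Nakamura (Dec 24, 2005) before Saleh (Apr 7, 2006).
Full order: Chaudhari, Szabo, Varga, Ibarra, Fontaine, Reyes, Nakamura, Saleh, Adeyemi.

Chaudhari, Szabo, Varga, Ibarra, Fontaine, Reyes, Nakamura, Saleh, Adeyemi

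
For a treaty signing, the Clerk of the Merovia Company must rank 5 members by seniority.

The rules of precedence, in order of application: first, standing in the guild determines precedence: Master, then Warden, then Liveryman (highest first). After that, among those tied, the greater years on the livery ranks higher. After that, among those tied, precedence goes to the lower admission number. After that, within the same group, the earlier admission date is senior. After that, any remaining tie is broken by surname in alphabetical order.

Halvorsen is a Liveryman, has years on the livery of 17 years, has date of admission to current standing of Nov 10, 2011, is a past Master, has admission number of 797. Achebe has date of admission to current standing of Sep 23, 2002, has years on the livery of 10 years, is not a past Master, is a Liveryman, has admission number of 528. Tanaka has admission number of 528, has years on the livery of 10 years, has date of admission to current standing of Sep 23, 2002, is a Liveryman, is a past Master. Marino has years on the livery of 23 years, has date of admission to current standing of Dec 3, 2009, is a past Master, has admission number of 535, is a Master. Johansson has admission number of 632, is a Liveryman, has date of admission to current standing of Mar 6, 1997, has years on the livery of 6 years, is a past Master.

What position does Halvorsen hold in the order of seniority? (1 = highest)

2

By standing in the guild: Marino (Master); then Halvorsen, Achebe, Tanaka and Johansson (Liveryman).
Among Halvorsen, Achebe, Tanaka and Johansson, by years on the livery (higher first): Halvorsen (17 years) before Achebe and Tanaka (10 years) before Johansson (6 years).
Achebe and Tanaka both have admission number 528, so the next rule applies.
Achebe and Tanaka both have date of admission to current standing Sep 23, 2002, so the next rule applies.
Among Achebe and Tanaka, alphabetically by surname: Achebe before Tanaka.
Order: Marino, Halvorsen, Achebe, Tanaka, Johansson. So position 2.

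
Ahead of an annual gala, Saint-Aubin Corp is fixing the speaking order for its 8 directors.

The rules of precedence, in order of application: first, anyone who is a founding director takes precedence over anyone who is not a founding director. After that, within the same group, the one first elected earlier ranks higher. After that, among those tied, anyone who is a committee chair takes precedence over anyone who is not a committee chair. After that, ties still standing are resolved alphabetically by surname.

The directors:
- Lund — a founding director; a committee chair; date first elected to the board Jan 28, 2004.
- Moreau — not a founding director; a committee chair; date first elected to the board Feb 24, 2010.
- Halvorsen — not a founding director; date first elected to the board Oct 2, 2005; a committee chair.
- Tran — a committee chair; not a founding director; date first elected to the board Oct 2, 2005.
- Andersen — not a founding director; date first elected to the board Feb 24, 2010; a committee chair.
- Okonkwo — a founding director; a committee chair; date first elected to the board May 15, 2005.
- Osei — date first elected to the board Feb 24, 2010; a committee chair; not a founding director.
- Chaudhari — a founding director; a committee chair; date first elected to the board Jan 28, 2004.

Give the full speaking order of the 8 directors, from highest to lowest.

By the first rule: Chaudhari, Lund and Okonkwo (each a founding director); then Halvorsen, Tran, Andersen, Moreau and Osei (each not a founding director).
Among Chaudhari, Lund and Okonkwo, by date first elected to the board (earlier first): Chaudhari and Lund (Jan 28, 2004) before Okonkwo (May 15, 2005).
Chaudhari and Lund are each a committee chair, so the next rule applies.
Among Chaudhari and Lund, alphabetically by surname: Chaudhari before Lund.
Among Halvorsen, Tran, Andersen, Moreau and Osei, by date first elected to the board (earlier first): Halvorsen and Tran (Oct 2, 2005) before Andersen, Moreau and Osei (Feb 24, 2010).
Halvorsen and Tran are each a committee chair, so the next rule applies.
Among Halvorsen and Tran, alphabetically by surname: Halvorsen before Tran.
Andersen, Moreau and Osei are each a committee chair, so the next rule applies.
Among Andersen, Moreau and Osei, alphabetically by surname: Andersen before Moreau before Osei.
Full order: Chaudhari, Lund, Okonkwo, Halvorsen, Tran, Andersen, Moreau, Osei.

Chaudhari, Lund, Okonkwo, Halvorsen, Tran, Andersen, Moreau, Osei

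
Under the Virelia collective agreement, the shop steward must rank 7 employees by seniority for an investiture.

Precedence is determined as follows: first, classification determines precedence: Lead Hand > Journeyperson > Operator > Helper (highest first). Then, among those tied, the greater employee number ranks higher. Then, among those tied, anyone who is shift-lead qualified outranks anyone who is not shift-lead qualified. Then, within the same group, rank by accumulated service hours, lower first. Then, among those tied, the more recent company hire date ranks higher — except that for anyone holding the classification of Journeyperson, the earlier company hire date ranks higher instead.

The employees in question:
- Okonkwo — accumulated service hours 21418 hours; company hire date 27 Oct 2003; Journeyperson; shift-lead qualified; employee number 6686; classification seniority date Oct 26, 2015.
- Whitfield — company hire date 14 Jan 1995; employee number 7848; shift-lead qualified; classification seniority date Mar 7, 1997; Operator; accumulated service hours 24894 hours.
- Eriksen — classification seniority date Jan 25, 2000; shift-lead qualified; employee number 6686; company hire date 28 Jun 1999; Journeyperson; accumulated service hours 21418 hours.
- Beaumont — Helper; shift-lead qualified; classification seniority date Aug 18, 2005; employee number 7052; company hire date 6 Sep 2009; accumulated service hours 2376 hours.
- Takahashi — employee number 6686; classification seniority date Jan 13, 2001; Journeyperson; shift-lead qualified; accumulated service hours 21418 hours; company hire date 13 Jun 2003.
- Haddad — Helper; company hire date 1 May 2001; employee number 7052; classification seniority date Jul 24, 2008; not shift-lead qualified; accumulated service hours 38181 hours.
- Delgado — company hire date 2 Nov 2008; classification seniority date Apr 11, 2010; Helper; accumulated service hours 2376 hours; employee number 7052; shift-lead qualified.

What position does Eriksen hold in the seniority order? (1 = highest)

1

By classification: Eriksen, Takahashi and Okonkwo (Journeyperson); then Whitfield (Operator); then Beaumont, Delgado and Haddad (Helper).
Eriksen, Takahashi and Okonkwo all have employee number 6686, so the next rule applies.
Eriksen, Takahashi and Okonkwo are each shift-lead qualified, so the next rule applies.
Eriksen, Takahashi and Okonkwo all have accumulated service hours 21418 hours, so the next rule applies.
Among Eriksen, Takahashi and Okonkwo, by company hire date (earlier first) (reversed rule for this group): Eriksen (28 Jun 1999) before Takahashi (13 Jun 2003) before Okonkwo (27 Oct 2003).
Beaumont, Delgado and Haddad all have employee number 7052, so the next rule applies.
Among Beaumont, Delgado and Haddad, shift-lead qualified before not shift-lead qualified: Beaumont and Delgado (shift-lead qualified) before Haddad (not shift-lead qualified).
Beaumont and Delgado both have accumulated service hours 2376 hours, so the next rule applies.
Among Beaumont and Delgado, by company hire date (later first): Beaumont (6 Sep 2009) before Delgado (2 Nov 2008).
Order: Eriksen, Takahashi, Okonkwo, Whitfield, Beaumont, Delgado, Haddad. So position 1.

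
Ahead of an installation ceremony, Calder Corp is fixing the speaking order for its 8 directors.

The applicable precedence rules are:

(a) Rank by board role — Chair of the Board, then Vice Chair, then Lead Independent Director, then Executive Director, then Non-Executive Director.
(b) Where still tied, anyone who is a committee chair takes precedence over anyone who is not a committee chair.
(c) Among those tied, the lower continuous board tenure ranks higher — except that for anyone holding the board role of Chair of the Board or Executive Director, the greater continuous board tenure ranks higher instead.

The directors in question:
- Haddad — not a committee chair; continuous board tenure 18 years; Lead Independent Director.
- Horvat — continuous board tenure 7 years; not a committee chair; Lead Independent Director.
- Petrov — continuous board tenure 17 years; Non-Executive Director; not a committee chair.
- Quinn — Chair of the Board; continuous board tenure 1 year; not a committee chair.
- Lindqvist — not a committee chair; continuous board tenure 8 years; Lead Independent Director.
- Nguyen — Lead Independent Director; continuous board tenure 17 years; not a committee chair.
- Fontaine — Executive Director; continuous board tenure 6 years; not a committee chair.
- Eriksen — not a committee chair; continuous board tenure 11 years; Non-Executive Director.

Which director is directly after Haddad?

Fontaine

By board role: Quinn (Chair of the Board); then Horvat, Lindqvist, Nguyen and Haddad (Lead Independent Director); then Fontaine (Executive Director); then Eriksen and Petrov (Non-Executive Director).
Horvat, Lindqvist, Nguyen and Haddad are each not a committee chair, so the next rule applies.
Among Horvat, Lindqvist, Nguyen and Haddad, by continuous board tenure (lower first): Horvat (7 years) before Lindqvist (8 years) before Nguyen (17 years) before Haddad (18 years).
Eriksen and Petrov are each not a committee chair, so the next rule applies.
Among Eriksen and Petrov, by continuous board tenure (lower first): Eriksen (11 years) before Petrov (17 years).
Order: Quinn, Horvat, Lindqvist, Nguyen, Haddad, Fontaine, Eriksen, Petrov.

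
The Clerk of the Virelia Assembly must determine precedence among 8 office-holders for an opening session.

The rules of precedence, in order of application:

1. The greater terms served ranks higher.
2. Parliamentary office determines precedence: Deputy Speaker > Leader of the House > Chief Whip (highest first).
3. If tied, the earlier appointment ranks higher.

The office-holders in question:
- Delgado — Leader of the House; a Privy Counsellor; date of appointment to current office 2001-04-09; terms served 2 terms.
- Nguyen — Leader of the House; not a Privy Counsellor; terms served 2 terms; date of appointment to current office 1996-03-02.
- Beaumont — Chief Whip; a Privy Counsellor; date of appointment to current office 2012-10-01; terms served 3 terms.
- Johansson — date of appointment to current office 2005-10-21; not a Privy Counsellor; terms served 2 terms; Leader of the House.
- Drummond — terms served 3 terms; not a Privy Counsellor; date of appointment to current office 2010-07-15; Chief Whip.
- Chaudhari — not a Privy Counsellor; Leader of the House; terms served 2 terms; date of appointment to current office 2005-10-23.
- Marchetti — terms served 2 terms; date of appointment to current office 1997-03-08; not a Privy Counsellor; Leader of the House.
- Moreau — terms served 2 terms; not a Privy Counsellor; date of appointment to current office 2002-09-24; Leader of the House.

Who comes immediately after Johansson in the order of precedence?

Chaudhari

By terms served (higher first): Drummond and Beaumont (both 3 terms); then Nguyen, Marchetti, Delgado, Moreau, Johansson and Chaudhari (each 2 terms).
Drummond and Beaumont are each Chief Whip, so the next rule applies.
Among Drummond and Beaumont, by date of appointment to current office (earlier first): Drummond (2010-07-15) before Beaumont (2012-10-01).
Nguyen, Marchetti, Delgado, Moreau, Johansson and Chaudhari are each Leader of the House, so the next rule applies.
Among Nguyen, Marchetti, Delgado, Moreau, Johansson and Chaudhari, by date of appointment to current office (earlier first): Nguyen (1996-03-02) before Marchetti (1997-03-08) before Delgado (2001-04-09) before Moreau (2002-09-24) before Johansson (2005-10-21) before Chaudhari (2005-10-23).
Order: Drummond, Beaumont, Nguyen, Marchetti, Delgado, Moreau, Johansson, Chaudhari.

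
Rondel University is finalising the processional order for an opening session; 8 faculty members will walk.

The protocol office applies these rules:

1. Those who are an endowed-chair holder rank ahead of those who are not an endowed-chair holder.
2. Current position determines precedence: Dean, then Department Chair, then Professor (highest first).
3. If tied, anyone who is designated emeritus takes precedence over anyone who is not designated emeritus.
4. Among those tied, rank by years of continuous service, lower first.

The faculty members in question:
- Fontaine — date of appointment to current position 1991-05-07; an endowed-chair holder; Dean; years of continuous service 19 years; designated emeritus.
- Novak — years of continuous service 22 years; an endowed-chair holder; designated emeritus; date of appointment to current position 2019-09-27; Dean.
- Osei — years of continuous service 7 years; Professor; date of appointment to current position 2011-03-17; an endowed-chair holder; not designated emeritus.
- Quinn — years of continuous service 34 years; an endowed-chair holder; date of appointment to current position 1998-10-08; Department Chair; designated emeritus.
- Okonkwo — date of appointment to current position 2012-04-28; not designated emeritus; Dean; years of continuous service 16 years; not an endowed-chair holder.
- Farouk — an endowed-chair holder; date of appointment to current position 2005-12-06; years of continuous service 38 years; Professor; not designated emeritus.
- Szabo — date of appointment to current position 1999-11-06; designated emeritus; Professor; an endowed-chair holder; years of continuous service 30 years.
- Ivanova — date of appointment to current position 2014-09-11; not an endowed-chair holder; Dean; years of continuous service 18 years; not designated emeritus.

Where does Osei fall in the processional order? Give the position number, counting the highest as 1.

By the first rule: Fontaine, Novak, Quinn, Szabo, Osei and Farouk (each an endowed-chair holder); then Okonkwo and Ivanova (both not an endowed-chair holder).
Among Fontaine, Novak, Quinn, Szabo, Osei and Farouk, by current position: Fontaine and Novak (Dean) before Quinn (Department Chair) before Szabo, Osei and Farouk (Professor).
Fontaine and Novak are each designated emeritus, so the next rule applies.
Among Fontaine and Novak, by years of continuous service (lower first): Fontaine (19 years) before Novak (22 years).
Among Szabo, Osei and Farouk, designated emeritus before not designated emeritus: Szabo (designated emeritus) before Osei and Farouk (not designated emeritus).
Among Osei and Farouk, by years of continuous service (lower first): Osei (7 years) before Farouk (38 years).
Okonkwo and Ivanova are each Dean, so the next rule applies.
Okonkwo and Ivanova are each not designated emeritus, so the next rule applies.
Among Okonkwo and Ivanova, by years of continuous service (lower first): Okonkwo (16 years) before Ivanova (18 years).
Order: Fontaine, Novak, Quinn, Szabo, Osei, Farouk, Okonkwo, Ivanova. So position 5.

5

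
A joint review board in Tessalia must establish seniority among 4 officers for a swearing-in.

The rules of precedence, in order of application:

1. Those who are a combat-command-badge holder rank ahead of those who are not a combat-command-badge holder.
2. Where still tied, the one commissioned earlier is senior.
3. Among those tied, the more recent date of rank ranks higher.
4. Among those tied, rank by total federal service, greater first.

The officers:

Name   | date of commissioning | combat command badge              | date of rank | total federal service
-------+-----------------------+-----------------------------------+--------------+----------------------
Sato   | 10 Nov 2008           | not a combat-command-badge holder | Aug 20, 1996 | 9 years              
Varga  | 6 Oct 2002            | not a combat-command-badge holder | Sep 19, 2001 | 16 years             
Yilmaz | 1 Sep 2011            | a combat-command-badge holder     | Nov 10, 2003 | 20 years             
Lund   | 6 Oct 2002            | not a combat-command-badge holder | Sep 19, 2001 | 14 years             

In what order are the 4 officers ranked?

By the first rule: Yilmaz (a combat-command-badge holder); then Varga, Lund and Sato (each not a combat-command-badge holder).
Among Varga, Lund and Sato, by date of commissioning (earlier first): Varga and Lund (6 Oct 2002) before Sato (10 Nov 2008).
Varga and Lund both have date of rank Sep 19, 2001, so the next rule applies.
Among Varga and Lund, by total federal service (higher first): Varga (16 years) before Lund (14 years).
Full order: Yilmaz, Varga, Lund, Sato.

Yilmaz, Varga, Lund, Sato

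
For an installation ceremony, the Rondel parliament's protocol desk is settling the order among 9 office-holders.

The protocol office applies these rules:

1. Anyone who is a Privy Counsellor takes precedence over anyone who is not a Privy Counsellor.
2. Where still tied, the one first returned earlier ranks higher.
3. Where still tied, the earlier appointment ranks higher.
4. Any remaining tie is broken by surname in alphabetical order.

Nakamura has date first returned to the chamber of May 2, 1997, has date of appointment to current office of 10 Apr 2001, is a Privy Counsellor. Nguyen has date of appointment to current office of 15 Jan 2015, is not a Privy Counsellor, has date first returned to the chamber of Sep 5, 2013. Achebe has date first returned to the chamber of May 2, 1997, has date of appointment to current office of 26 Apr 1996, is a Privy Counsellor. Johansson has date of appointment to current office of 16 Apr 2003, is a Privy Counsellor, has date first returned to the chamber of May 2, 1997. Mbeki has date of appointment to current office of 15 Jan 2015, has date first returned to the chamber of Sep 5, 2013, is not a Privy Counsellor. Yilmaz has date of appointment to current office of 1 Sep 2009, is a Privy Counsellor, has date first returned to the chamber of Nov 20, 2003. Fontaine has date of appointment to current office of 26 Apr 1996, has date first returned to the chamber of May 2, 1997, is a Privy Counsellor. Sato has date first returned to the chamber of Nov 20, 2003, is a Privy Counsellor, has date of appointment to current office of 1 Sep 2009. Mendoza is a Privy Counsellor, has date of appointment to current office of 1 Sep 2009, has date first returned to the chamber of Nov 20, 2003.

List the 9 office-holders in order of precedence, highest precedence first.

Achebe, Fontaine, Nakamura, Johansson, Mendoza, Sato, Yilmaz, Mbeki, Nguyen

By the first rule: Achebe, Fontaine, Nakamura, Johansson, Mendoza, Sato and Yilmaz (each a Privy Counsellor); then Mbeki and Nguyen (both not a Privy Counsellor).
Among Achebe, Fontaine, Nakamura, Johansson, Mendoza, Sato and Yilmaz, by date first returned to the chamber (earlier first): Achebe, Fontaine, Nakamura and Johansson (May 2, 1997) before Mendoza, Sato and Yilmaz (Nov 20, 2003).
Among Achebe, Fontaine, Nakamura and Johansson, by date of appointment to current office (earlier first): Achebe and Fontaine (26 Apr 1996) before Nakamura (10 Apr 2001) before Johansson (16 Apr 2003).
Among Achebe and Fontaine, alphabetically by surname: Achebe before Fontaine.
Mendoza, Sato and Yilmaz all have date of appointment to current office 1 Sep 2009, so the next rule applies.
Among Mendoza, Sato and Yilmaz, alphabetically by surname: Mendoza before Sato before Yilmaz.
Mbeki and Nguyen both have date first returned to the chamber Sep 5, 2013, so the next rule applies.
Mbeki and Nguyen both have date of appointment to current office 15 Jan 2015, so the next rule applies.
Among Mbeki and Nguyen, alphabetically by surname: Mbeki before Nguyen.
Full order: Achebe, Fontaine, Nakamura, Johansson, Mendoza, Sato, Yilmaz, Mbeki, Nguyen.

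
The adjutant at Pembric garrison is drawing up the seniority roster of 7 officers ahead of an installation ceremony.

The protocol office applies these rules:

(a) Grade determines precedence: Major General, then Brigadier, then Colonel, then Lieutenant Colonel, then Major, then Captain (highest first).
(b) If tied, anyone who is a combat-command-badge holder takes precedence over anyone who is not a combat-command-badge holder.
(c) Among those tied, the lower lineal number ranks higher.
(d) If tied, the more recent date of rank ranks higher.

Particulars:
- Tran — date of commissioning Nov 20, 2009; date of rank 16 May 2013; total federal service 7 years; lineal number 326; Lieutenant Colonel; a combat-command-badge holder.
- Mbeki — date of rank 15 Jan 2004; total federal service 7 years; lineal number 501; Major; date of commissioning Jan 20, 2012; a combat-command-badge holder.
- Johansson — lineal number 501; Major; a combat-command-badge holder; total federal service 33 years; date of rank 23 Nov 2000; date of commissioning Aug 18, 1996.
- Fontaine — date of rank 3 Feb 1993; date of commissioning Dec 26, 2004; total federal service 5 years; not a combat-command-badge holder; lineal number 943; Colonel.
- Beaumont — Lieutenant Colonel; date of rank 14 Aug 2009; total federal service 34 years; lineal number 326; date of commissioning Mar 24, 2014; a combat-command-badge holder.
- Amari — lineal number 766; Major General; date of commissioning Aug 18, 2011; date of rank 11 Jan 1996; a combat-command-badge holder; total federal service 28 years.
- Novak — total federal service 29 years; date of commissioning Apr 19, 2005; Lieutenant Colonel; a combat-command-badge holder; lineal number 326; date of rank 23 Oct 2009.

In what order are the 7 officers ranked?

Amari, Fontaine, Tran, Novak, Beaumont, Mbeki, Johansson

By grade: Amari (Major General); then Fontaine (Colonel); then Tran, Novak and Beaumont (Lieutenant Colonel); then Mbeki and Johansson (Major).
Tran, Novak and Beaumont are each a combat-command-badge holder, so the next rule applies.
Tran, Novak and Beaumont all have lineal number 326, so the next rule applies.
Among Tran, Novak and Beaumont, by date of rank (later first): Tran (16 May 2013) before Novak (23 Oct 2009) before Beaumont (14 Aug 2009).
Mbeki and Johansson are each a combat-command-badge holder, so the next rule applies.
Mbeki and Johansson both have lineal number 501, so the next rule applies.
Among Mbeki and Johansson, by date of rank (later first): Mbeki (15 Jan 2004) before Johansson (23 Nov 2000).
Full order: Amari, Fontaine, Tran, Novak, Beaumont, Mbeki, Johansson.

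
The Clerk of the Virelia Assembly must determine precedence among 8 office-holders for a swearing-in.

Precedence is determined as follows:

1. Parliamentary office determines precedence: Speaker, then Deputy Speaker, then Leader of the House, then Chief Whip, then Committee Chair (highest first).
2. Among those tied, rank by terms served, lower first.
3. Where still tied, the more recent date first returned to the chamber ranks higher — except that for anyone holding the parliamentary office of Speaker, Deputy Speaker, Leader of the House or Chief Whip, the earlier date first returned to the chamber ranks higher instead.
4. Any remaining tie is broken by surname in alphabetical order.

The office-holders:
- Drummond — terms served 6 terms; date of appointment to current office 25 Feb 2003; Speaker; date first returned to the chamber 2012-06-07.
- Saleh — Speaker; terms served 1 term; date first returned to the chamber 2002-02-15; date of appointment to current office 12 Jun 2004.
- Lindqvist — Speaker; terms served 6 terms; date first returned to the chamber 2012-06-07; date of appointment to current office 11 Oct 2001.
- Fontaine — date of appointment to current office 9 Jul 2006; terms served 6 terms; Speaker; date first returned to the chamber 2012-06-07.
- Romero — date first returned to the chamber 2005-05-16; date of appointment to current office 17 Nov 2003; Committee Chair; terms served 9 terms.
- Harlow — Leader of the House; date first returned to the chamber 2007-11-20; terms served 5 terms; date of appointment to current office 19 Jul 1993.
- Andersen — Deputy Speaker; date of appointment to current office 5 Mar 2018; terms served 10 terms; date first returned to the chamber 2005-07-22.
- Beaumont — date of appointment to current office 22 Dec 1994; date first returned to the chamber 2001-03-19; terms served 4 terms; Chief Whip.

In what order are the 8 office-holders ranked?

By parliamentary office: Saleh, Drummond, Fontaine and Lindqvist (Speaker); then Andersen (Deputy Speaker); then Harlow (Leader of the House); then Beaumont (Chief Whip); then Romero (Committee Chair).
Among Saleh, Drummond, Fontaine and Lindqvist, by terms served (lower first): Saleh (1 term) before Drummond, Fontaine and Lindqvist (6 terms).
Drummond, Fontaine and Lindqvist all have date first returned to the chamber 2012-06-07, so the next rule applies.
Among Drummond, Fontaine and Lindqvist, alphabetically by surname: Drummond before Fontaine before Lindqvist.
Full order: Saleh, Drummond, Fontaine, Lindqvist, Andersen, Harlow, Beaumont, Romero.

Saleh, Drummond, Fontaine, Lindqvist, Andersen, Harlow, Beaumont, Romero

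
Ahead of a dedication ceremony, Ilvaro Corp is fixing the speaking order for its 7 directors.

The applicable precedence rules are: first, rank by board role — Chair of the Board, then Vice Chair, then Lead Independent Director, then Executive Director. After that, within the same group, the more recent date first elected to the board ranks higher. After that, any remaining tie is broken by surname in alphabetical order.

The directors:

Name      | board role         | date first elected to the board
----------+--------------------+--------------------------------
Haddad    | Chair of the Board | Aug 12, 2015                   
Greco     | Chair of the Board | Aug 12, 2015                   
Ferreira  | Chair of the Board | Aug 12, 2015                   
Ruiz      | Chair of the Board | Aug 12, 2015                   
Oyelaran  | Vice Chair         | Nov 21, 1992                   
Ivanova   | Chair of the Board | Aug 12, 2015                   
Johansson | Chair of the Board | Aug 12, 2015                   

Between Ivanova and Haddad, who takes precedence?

Haddad

By board role: Ferreira, Greco, Haddad, Ivanova, Johansson and Ruiz (Chair of the Board); then Oyelaran (Vice Chair).
Ferreira, Greco, Haddad, Ivanova, Johansson and Ruiz all have date first elected to the board Aug 12, 2015, so the next rule applies.
Among Ferreira, Greco, Haddad, Ivanova, Johansson and Ruiz, alphabetically by surname: Ferreira before Greco before Haddad before Ivanova before Johansson before Ruiz.
So Haddad takes precedence.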